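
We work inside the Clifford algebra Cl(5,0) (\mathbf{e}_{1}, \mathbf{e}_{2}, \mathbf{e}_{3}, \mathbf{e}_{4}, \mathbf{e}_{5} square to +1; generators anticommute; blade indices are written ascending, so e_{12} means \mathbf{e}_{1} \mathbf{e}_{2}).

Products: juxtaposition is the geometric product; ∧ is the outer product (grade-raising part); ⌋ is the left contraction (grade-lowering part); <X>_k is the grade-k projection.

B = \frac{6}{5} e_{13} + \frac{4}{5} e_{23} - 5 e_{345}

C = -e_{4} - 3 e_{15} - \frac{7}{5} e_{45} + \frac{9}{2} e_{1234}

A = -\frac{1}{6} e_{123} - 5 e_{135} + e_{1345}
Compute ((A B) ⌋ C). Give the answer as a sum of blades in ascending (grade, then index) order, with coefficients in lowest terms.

step 1: \frac{77}{15} e_{1} - \frac{1}{5} e_{2} + 6 e_{5} + 25 e_{14} - \frac{6}{5} e_{45} + 4 e_{125} + \frac{1}{30} e_{1245}
step 2: -\frac{42}{25} + 18 e_{1} + \frac{42}{5} e_{4} - \frac{77}{5} e_{5} - \frac{225}{2} e_{23} + \frac{9}{10} e_{134} + \frac{231}{10} e_{234}
Answer: -\frac{42}{25} + 18 e_{1} + \frac{42}{5} e_{4} - \frac{77}{5} e_{5} - \frac{225}{2} e_{23} + \frac{9}{10} e_{134} + \frac{231}{10} e_{234}


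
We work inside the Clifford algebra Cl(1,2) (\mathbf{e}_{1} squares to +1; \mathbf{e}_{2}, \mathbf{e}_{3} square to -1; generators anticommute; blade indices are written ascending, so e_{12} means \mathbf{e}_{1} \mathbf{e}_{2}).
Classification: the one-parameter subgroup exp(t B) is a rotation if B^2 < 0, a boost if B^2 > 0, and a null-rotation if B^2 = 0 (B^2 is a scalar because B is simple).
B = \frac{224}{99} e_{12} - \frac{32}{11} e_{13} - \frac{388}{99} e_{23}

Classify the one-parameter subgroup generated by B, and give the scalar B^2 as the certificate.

B^2 term by term: the squares give (\frac{224}{99})^2*(e_{12})^2 + (-\frac{32}{11})^2*(e_{13})^2 + (-\frac{388}{99})^2*(e_{23})^2 = \frac{50176}{9801}*(+1) + \frac{1024}{121}*(+1) + \frac{150544}{9801}*(-1) = -\frac{16}{9} (each basis 2-blade squares to minus the product of its generators' squares); cross terms between blades sharing an index anticommute and cancel. So B^2 = -\frac{16}{9}.
Answer: rotation, certificate B^2 = -\frac{16}{9}. No conjugation can change B^2 = -\frac{16}{9}; the sign gives the class.


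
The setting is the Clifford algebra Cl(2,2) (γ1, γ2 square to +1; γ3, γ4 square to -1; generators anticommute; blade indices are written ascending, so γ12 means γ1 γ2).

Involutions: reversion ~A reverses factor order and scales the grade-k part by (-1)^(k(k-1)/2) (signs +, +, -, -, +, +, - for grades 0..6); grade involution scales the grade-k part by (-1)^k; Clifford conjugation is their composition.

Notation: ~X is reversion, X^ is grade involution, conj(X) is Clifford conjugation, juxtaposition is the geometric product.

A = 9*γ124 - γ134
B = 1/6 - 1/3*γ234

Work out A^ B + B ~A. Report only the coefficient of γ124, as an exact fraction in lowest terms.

first term: 1/3*γ12 - 3*γ13 - 3/2*γ124 + 1/6*γ134
second term: -1/3*γ12 + 3*γ13 - 3/2*γ124 + 1/6*γ134
Answer: -3


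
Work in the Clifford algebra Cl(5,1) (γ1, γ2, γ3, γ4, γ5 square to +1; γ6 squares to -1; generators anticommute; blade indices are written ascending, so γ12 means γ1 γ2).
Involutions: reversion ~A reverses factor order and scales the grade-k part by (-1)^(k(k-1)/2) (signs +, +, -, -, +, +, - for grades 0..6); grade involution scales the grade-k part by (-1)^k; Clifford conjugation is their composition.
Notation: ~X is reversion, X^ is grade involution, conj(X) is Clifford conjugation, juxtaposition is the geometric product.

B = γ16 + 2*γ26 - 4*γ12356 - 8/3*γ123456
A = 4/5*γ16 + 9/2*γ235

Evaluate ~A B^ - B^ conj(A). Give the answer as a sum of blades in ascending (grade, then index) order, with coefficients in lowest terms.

first term: -4/5 - 8/5*γ12 - 18*γ16 - 12*γ146 + 16/5*γ235 - 9*γ356 + 32/15*γ2345 + 9/2*γ12356
second term: -4/5 + 8/5*γ12 + 18*γ16 - 12*γ146 + 16/5*γ235 - 9*γ356 + 32/15*γ2345 - 9/2*γ12356
Answer: -16/5*γ12 - 36*γ16 + 9*γ12356


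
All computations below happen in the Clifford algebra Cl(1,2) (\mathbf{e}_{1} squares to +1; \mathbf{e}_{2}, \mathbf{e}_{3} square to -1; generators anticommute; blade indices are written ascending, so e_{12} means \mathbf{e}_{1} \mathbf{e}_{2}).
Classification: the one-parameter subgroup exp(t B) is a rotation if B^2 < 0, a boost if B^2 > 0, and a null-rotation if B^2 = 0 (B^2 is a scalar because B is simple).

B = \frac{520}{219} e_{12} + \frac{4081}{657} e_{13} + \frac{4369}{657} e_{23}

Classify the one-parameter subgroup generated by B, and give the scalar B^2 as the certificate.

B^2 term by term: the squares give (\frac{520}{219})^2*(e_{12})^2 + (\frac{4081}{657})^2*(e_{13})^2 + (\frac{4369}{657})^2*(e_{23})^2 = \frac{270400}{47961}*(+1) + \frac{16654561}{431649}*(+1) + \frac{19088161}{431649}*(-1) = 0 (each basis 2-blade squares to minus the product of its generators' squares); cross terms between blades sharing an index anticommute and cancel. So B^2 = 0.
Answer: null-rotation, certificate B^2 = 0. Why this suffices: the scalar 0 survives any versor conjugation, so its sign alone determines the class however B is presented.


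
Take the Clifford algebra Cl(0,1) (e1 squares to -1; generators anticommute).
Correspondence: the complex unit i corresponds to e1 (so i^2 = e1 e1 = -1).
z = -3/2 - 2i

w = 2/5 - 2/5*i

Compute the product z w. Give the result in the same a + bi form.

In blades: z = -3/2 - 2*e1, w = 2/5 - 2/5*e1.
Distribute z over w term by term (generator squares from the signature, products reordered to ascending indices): (-3/2)*w = -3/5 + 3/5*e1; (-2*e1)*w = -4/5 - 4/5*e1.
Sum: -7/5 - 1/5*e1; translating back through the correspondence:
Answer: -7/5 - 1/5*i


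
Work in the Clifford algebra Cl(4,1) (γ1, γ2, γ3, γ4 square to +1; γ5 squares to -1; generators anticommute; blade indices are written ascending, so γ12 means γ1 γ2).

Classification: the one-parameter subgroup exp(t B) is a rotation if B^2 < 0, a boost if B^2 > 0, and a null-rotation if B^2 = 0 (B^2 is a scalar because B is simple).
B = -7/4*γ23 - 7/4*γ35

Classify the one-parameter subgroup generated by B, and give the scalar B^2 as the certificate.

B^2 term by term: the squares give (-7/4)^2*(γ23)^2 + (-7/4)^2*(γ35)^2 = 49/16*(-1) + 49/16*(+1) = 0 (each basis 2-blade squares to minus the product of its generators' squares); cross terms between blades sharing an index anticommute and cancel. So B^2 = 0.
Answer: null-rotation, certificate B^2 = 0. The scalar 0 is the complete invariant here: its sign names the subgroup type.


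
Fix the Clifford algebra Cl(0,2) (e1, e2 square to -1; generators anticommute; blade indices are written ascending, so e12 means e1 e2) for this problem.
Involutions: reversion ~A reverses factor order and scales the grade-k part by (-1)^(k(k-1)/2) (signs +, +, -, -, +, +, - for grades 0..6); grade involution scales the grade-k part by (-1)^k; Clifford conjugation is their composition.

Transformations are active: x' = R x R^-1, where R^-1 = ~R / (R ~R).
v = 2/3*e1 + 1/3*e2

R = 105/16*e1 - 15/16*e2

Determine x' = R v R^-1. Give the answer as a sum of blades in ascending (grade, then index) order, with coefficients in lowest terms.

~R = 105/16*e1 - 15/16*e2, and R ~R = -5625/128, so R^-1 = ~R / (-5625/128).
R v = -65/16 + 45/16*e12
Answer: 41/75*e1 - 38/75*e2


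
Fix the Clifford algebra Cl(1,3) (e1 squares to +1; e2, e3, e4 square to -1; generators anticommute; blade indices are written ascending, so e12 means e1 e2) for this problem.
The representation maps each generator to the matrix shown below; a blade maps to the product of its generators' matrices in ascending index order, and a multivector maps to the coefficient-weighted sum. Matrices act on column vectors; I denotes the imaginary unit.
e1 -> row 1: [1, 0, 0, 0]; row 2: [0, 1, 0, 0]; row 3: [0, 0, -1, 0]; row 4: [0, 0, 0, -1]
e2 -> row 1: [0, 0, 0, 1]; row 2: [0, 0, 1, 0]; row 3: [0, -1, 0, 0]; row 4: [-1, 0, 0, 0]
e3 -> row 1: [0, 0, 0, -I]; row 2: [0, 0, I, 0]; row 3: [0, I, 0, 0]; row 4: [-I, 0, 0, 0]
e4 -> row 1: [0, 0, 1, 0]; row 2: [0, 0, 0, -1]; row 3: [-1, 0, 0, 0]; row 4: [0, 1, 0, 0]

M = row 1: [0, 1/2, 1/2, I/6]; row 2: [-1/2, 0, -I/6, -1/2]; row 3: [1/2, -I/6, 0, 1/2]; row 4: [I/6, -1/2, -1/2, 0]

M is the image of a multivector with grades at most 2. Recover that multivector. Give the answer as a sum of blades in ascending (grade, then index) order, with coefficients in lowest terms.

Method: the blade images are trace-orthogonal — tr(rho(e_A) rho(e_B)^-1) = 4 if A = B and 0 otherwise — and rho(e_A)^-1 = (e_A)^2 * rho(e_A) with (e_A)^2 = +1 or -1, so the coefficient of e_A in the preimage is (e_A)^2 * tr(M rho(e_A))/4.
Nonzero projections over blades of grade <= 2: e3: (e3)^2 = -1, tr(M rho(e3)) = 2/3, coefficient -1/6; e14: (e14)^2 = +1, tr(M rho(e14)) = 2, coefficient 1/2; e24: (e24)^2 = -1, tr(M rho(e24)) = -2, coefficient 1/2. Every other blade of grade <= 2 projects to 0.
Answer: -1/6*e3 + 1/2*e14 + 1/2*e24


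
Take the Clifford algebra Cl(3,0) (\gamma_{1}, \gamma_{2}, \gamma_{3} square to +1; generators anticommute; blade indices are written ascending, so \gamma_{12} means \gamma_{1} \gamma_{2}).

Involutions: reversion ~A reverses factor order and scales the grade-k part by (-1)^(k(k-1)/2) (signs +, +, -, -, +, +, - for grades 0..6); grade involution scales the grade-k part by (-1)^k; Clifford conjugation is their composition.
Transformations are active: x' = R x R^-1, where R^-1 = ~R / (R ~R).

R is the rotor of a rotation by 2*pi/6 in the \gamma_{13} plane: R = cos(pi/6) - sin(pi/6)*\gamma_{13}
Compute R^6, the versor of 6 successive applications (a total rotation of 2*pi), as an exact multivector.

Half-angle bookkeeping: 6 applications in \gamma_{13} add up to rotor phase 6*pi/6 = \pi, so R^6 = cos(\pi) - sin(\pi)*\gamma_{13}.
cos(\pi) = -1 and sin(\pi) = 0, so R^6 = -1. The total rotation 2*pi is 1 full turn, so every vector returns to itself, yet the rotor is -1, on the OTHER sheet of the double cover (an odd number of 2*pi turns).
Answer: -1


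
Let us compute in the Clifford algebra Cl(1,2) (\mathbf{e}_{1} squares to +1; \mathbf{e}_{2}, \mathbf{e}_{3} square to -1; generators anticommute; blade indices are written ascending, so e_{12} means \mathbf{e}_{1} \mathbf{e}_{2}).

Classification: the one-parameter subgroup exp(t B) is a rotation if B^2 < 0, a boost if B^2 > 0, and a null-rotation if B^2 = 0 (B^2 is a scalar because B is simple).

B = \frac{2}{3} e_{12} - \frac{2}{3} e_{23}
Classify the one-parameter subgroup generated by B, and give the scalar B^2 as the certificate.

B^2 term by term: the squares give (\frac{2}{3})^2*(e_{12})^2 + (-\frac{2}{3})^2*(e_{23})^2 = \frac{4}{9}*(+1) + \frac{4}{9}*(-1) = 0 (each basis 2-blade squares to minus the product of its generators' squares); cross terms between blades sharing an index anticommute and cancel. So B^2 = 0.
Answer: null-rotation, certificate B^2 = 0. One invariant decides it: the square 0 survives every conjugation, and its sign is exactly the classification.


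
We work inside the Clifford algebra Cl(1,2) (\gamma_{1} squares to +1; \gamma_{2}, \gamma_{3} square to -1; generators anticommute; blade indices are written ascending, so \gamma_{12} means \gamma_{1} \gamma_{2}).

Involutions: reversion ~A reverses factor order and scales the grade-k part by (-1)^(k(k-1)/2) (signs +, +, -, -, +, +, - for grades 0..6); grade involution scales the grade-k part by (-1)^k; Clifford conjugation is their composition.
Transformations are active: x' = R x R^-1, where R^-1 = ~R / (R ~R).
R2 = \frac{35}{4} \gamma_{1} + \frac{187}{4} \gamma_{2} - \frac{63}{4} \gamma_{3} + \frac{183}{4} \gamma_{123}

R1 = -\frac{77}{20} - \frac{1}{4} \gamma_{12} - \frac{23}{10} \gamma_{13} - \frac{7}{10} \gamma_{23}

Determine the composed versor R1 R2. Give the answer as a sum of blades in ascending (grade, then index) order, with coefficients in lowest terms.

Distribute over the terms of R1 (each basis-blade product reordered to ascending indices, repeated generators contracted through their squares):
(-\frac{77}{20}) R2 = -\frac{539}{16} \gamma_{1} - \frac{14399}{80} \gamma_{2} + \frac{4851}{80} \gamma_{3} - \frac{14091}{80} \gamma_{123}
(-\frac{1}{4} \gamma_{12}) R2 = \frac{187}{16} \gamma_{1} + \frac{35}{16} \gamma_{2} - \frac{183}{16} \gamma_{3} + \frac{63}{16} \gamma_{123}
(-\frac{23}{10} \gamma_{13}) R2 = -\frac{1449}{40} \gamma_{1} + \frac{4209}{40} \gamma_{2} + \frac{161}{8} \gamma_{3} + \frac{4301}{40} \gamma_{123}
(-\frac{7}{10} \gamma_{23}) R2 = \frac{1281}{40} \gamma_{1} - \frac{441}{40} \gamma_{2} - \frac{1309}{40} \gamma_{3} - \frac{49}{8} \gamma_{123}
Summing the partial products and collecting blades:
Answer: -\frac{131}{5} \gamma_{1} - \frac{418}{5} \gamma_{2} + \frac{183}{5} \gamma_{3} - \frac{354}{5} \gamma_{123}


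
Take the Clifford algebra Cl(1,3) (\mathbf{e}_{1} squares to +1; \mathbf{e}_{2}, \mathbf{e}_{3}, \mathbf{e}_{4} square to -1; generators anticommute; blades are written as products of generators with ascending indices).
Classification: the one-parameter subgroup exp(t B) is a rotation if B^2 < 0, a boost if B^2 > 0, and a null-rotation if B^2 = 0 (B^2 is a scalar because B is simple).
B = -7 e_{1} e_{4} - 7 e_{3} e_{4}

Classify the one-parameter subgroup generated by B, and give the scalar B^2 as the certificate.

B^2 term by term: the squares give (-7)^2*(e_{1} e_{4})^2 + (-7)^2*(e_{3} e_{4})^2 = 49*(+1) + 49*(-1) = 0 (each basis 2-blade squares to minus the product of its generators' squares); cross terms between blades sharing an index anticommute and cancel. So B^2 = 0.
Answer: null-rotation, certificate B^2 = 0. Check the certificate: B^2 = 0, and that sign is decisive whatever form B takes.


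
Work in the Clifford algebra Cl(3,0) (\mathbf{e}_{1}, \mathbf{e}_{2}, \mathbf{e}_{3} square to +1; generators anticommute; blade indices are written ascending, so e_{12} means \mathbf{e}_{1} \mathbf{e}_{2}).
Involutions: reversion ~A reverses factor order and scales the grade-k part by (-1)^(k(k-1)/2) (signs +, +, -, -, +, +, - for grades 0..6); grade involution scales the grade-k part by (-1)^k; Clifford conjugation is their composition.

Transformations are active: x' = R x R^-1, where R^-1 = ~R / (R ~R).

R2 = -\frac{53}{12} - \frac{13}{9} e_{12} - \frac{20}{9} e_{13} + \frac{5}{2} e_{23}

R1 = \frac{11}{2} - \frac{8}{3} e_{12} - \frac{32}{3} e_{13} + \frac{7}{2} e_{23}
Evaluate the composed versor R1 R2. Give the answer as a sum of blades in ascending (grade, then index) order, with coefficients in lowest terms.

Distribute over the terms of R1 (each basis-blade product reordered to ascending indices, repeated generators contracted through their squares):
(\frac{11}{2}) R2 = -\frac{583}{24} - \frac{143}{18} e_{12} - \frac{110}{9} e_{13} + \frac{55}{4} e_{23}
(-\frac{8}{3} e_{12}) R2 = -\frac{104}{27} + \frac{106}{9} e_{12} - \frac{20}{3} e_{13} - \frac{160}{27} e_{23}
(-\frac{32}{3} e_{13}) R2 = -\frac{640}{27} + \frac{80}{3} e_{12} + \frac{424}{9} e_{13} + \frac{416}{27} e_{23}
(\frac{7}{2} e_{23}) R2 = -\frac{35}{4} - \frac{70}{9} e_{12} + \frac{91}{18} e_{13} - \frac{371}{24} e_{23}
Summing the partial products and collecting blades:
Answer: -\frac{4363}{72} + \frac{409}{18} e_{12} + \frac{599}{18} e_{13} + \frac{1679}{216} e_{23}


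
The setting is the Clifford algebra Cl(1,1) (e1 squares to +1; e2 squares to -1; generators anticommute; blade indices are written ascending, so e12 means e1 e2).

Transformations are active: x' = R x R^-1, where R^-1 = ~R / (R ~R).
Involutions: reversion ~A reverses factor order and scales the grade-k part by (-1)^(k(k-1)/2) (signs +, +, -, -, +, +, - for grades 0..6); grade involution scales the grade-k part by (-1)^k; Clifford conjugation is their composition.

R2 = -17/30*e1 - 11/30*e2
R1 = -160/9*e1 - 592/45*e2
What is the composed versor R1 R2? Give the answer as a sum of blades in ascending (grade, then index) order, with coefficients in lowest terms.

Distribute over the terms of R1 (each basis-blade product reordered to ascending indices, repeated generators contracted through their squares):
(-160/9*e1) R2 = 272/27 + 176/27*e12
(-592/45*e2) R2 = -3256/675 - 5032/675*e12
Summing the partial products and collecting blades:
Answer: 3544/675 - 632/675*e12


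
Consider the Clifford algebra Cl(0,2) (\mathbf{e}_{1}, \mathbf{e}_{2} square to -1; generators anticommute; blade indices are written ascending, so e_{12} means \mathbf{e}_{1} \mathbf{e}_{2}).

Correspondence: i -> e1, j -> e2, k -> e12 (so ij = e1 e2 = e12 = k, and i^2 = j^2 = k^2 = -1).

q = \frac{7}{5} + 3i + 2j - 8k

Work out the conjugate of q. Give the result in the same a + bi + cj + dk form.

In blades: q = \frac{7}{5} + 3 e_{1} + 2 e_{2} - 8 e_{12}.
Conjugation here is Clifford conjugation: the scalar is fixed and the grade-1 and grade-2 blades all flip sign, giving \frac{7}{5} - 3 e_{1} - 2 e_{2} + 8 e_{12}; translating back:
Answer: \frac{7}{5} - 3i - 2j + 8k


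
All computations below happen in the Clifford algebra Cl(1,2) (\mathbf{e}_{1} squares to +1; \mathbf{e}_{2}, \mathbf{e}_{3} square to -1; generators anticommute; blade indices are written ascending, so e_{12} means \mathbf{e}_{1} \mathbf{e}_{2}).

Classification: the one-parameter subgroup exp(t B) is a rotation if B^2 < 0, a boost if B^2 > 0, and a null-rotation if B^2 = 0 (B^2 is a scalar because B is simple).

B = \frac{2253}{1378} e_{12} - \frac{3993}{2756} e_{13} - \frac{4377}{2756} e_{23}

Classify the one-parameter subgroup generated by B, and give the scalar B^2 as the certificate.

B^2 term by term: the squares give (\frac{2253}{1378})^2*(e_{12})^2 + (-\frac{3993}{2756})^2*(e_{13})^2 + (-\frac{4377}{2756})^2*(e_{23})^2 = \frac{5076009}{1898884}*(+1) + \frac{15944049}{7595536}*(+1) + \frac{19158129}{7595536}*(-1) = \frac{9}{4} (each basis 2-blade squares to minus the product of its generators' squares); cross terms between blades sharing an index anticommute and cancel. So B^2 = \frac{9}{4}.
Answer: boost, certificate B^2 = \frac{9}{4}. B^2 = \frac{9}{4} is basis-independent, so its sign is the whole story.


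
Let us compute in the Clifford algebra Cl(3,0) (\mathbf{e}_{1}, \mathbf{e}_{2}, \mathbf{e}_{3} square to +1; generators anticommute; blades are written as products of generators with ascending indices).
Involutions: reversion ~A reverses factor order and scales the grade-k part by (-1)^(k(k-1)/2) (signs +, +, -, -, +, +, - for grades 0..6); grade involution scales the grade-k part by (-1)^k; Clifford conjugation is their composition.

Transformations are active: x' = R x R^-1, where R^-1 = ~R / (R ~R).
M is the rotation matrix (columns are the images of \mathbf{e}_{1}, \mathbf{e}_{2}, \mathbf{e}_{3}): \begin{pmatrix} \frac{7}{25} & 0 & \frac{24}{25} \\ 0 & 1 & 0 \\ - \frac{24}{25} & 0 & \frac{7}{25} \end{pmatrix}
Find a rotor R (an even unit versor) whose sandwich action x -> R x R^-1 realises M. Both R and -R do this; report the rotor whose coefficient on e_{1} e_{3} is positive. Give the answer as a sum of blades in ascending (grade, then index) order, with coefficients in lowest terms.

Method: write R = a + b12*e_{1} e_{2} + b13*e_{1} e_{3} + b23*e_{2} e_{3} with a^2 + b12^2 + b13^2 + b23^2 = 1 (so R^-1 = ~R). Expanding the columns R e_j ~R gives tr M = 4a^2 - 1 and, from the antisymmetric part, M21 - M12 = -4a*b12, M13 - M31 = 4a*b13, M32 - M23 = -4a*b23.
Here tr M = \frac{39}{25}, so a^2 = (1 + tr M)/4 = \frac{16}{25} and a = ±\frac{4}{5}. Taking a = \frac{4}{5}: M21 - M12 = 0, M13 - M31 = \frac{48}{25}, M32 - M23 = 0, giving b12 = 0, b13 = \frac{3}{5}, b23 = 0, i.e. R = \frac{4}{5} + \frac{3}{5} e_{1} e_{3}.
Its e_{1} e_{3} coefficient is already positive.
Answer: \frac{4}{5} + \frac{3}{5} e_{1} e_{3}. Recall the cover is two-to-one: with M of trace \frac{39}{25}, both preimages act alike, and the stated e_{1} e_{3} sign chooses the sheet.


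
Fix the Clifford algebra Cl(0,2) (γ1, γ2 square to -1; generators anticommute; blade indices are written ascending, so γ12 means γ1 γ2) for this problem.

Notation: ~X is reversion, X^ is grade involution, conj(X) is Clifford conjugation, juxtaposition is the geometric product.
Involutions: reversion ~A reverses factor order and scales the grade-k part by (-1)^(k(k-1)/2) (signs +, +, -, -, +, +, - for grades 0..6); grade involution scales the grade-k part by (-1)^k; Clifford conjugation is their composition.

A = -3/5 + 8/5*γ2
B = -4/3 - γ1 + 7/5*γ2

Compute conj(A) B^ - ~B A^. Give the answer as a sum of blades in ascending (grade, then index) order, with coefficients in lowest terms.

first term: -36/25 - 3/5*γ1 + 223/75*γ2 + 8/5*γ12
second term: 76/25 + 3/5*γ1 + 97/75*γ2 + 8/5*γ12
Answer: -112/25 - 6/5*γ1 + 42/25*γ2


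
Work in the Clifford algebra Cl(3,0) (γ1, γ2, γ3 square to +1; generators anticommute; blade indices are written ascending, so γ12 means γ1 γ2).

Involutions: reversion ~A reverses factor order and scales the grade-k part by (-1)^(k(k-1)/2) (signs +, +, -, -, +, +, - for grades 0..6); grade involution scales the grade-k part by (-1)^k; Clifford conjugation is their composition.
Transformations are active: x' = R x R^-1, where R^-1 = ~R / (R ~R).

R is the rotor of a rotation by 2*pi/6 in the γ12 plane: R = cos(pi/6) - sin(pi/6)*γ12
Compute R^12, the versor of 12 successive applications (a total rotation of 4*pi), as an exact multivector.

Half-angle bookkeeping: 12 applications in γ12 add up to rotor phase 12*pi/6 = 2*pi, so R^12 = cos(2*pi) - sin(2*pi)*γ12.
cos(2*pi) = 1 and sin(2*pi) = 0, so R^12 = 1. The total rotation 4*pi is 2 full turns, so every vector returns to itself, yet the rotor is +1, back on the identity sheet (an even number of 2*pi turns).
Answer: 1


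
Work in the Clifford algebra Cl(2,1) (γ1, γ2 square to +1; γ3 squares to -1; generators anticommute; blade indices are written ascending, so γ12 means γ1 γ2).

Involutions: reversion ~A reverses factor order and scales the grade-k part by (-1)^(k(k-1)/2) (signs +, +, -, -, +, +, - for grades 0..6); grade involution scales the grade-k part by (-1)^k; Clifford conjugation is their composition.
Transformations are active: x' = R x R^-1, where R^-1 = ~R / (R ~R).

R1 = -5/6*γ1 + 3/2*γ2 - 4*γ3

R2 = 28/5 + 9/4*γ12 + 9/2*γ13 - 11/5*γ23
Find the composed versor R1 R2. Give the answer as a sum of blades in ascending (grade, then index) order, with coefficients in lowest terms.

Distribute over the terms of R1 (each basis-blade product reordered to ascending indices, repeated generators contracted through their squares):
(-5/6*γ1) R2 = -14/3*γ1 - 15/8*γ2 - 15/4*γ3 + 11/6*γ123
(3/2*γ2) R2 = -27/8*γ1 + 42/5*γ2 - 33/10*γ3 - 27/4*γ123
(-4*γ3) R2 = -18*γ1 + 44/5*γ2 - 112/5*γ3 - 9*γ123
Summing the partial products and collecting blades:
Answer: -625/24*γ1 + 613/40*γ2 - 589/20*γ3 - 167/12*γ123


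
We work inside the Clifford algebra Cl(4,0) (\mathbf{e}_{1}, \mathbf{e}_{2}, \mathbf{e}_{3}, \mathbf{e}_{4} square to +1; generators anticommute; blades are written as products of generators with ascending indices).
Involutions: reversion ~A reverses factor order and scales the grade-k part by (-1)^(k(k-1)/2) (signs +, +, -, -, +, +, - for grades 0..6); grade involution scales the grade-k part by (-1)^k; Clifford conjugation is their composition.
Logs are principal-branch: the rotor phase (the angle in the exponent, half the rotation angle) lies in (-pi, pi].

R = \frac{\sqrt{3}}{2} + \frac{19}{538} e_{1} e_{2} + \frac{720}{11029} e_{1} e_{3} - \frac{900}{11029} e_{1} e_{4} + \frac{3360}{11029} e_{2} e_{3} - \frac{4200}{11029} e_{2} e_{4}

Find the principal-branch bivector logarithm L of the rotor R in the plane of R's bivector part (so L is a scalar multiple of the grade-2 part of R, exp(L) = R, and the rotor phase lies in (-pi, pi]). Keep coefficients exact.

The scalar part of R is \frac{\sqrt{3}}{2}, so the principal-branch rotor phase is pinned; divide the bivector part by its sine to get the unit plane — L is the phase times that plane.
Concretely: cos(phase) = \frac{\sqrt{3}}{2} gives phase = ±\frac{\pi}{6}, and since phase/sin(phase) is even the sign is immaterial: L = (phase/sin(phase)) * <R>_2 = (\frac{\pi}{3}) * <R>_2.
Answer: \frac{19 \pi}{1614} e_{1} e_{2} + \frac{240 \pi}{11029} e_{1} e_{3} - \frac{300 \pi}{11029} e_{1} e_{4} + \frac{1120 \pi}{11029} e_{2} e_{3} - \frac{1400 \pi}{11029} e_{2} e_{4}


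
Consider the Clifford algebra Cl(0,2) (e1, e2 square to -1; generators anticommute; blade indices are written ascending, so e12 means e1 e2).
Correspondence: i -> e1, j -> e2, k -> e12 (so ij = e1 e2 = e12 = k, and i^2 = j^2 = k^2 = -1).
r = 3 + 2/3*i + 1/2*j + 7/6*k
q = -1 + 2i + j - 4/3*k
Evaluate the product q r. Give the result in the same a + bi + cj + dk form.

In blades: q = -1 + 2*e1 + e2 - 4/3*e12, r = 3 + 2/3*e1 + 1/2*e2 + 7/6*e12.
Distribute q over r term by term (generator squares from the signature, products reordered to ascending indices): (-1)*r = -3 - 2/3*e1 - 1/2*e2 - 7/6*e12; (2*e1)*r = -4/3 + 6*e1 - 7/3*e2 + e12; (e2)*r = -1/2 + 7/6*e1 + 3*e2 - 2/3*e12; (-4/3*e12)*r = 14/9 + 2/3*e1 - 8/9*e2 - 4*e12.
Sum: -59/18 + 43/6*e1 - 13/18*e2 - 29/6*e12; translating back through the correspondence:
Answer: -59/18 + 43/6*i - 13/18*j - 29/6*k


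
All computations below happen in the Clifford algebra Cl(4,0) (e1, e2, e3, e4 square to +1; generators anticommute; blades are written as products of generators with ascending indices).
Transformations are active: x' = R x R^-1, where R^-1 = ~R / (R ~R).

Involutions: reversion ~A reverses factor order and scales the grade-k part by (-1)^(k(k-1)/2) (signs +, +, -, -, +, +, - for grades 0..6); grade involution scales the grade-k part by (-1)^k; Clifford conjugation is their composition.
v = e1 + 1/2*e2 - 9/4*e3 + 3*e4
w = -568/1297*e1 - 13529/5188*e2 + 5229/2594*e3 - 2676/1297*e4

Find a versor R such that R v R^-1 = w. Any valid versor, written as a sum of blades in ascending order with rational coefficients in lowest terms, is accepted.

Here q(v) = q(w) = 245/16; the classical choice R = v + w = 729/1297*e1 - 10935/5188*e2 - 1215/5188*e3 + 1215/1297*e4 then realises v -> w under the sandwich.
Answer: 729/1297*e1 - 10935/5188*e2 - 1215/5188*e3 + 1215/1297*e4


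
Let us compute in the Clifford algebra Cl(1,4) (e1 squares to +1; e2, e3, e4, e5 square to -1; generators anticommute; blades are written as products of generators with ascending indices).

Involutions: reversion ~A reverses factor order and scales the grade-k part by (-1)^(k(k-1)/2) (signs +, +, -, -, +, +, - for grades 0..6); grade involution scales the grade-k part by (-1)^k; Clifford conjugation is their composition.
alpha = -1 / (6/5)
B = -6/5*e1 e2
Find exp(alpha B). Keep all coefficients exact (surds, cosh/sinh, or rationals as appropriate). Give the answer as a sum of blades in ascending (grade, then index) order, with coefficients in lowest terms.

B^2 = (-6/5)^2*(e1 e2)^2 = 36/25*(+1) = 36/25 (a basis 2-blade squares to minus the product of its generators' squares).
B^2 = 36/25 — a positive square means the series sums to a boost: l = 6/5, alpha*l = -1, so exp(alpha B) = cosh(-1) + (sinh(-1)/(6/5))*B = cosh(1) + (-5*sinh(1)/6)*B.
Answer: cosh(1) + sinh(1)*e1 e2


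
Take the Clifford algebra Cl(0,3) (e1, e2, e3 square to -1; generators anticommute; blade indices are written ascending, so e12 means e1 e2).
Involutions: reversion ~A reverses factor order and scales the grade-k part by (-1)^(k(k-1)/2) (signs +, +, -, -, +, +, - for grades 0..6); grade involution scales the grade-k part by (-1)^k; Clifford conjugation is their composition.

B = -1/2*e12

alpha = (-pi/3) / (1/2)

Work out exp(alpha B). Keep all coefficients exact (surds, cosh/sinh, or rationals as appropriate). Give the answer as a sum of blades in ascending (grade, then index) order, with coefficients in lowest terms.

B^2 = (-1/2)^2*(e12)^2 = 1/4*(-1) = -1/4 (a basis 2-blade squares to minus the product of its generators' squares).
B^2 = -1/4 — B^2 < 0, so the exponential closes trigonometrically: l = 1/2, alpha*l = -pi/3, so exp(alpha B) = cos(-pi/3) + (sin(-pi/3)/(1/2))*B = 1/2 + (-sqrt(3))*B.
Answer: 1/2 + sqrt(3)/2*e12


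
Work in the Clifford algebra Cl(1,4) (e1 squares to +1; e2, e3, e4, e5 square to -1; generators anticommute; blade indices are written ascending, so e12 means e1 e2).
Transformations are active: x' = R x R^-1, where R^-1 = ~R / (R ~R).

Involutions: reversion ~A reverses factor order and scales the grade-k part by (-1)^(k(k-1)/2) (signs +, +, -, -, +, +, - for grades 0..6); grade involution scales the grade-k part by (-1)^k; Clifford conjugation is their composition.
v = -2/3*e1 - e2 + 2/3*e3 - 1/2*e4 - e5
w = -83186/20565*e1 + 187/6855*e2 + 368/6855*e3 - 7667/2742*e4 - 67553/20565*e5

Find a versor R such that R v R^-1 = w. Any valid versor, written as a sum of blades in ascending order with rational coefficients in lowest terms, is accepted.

Since q(v) = q(w) = -9/4, the sum R = v + w = -96896/20565*e1 - 6668/6855*e2 + 1646/2285*e3 - 4519/1371*e4 - 88118/20565*e5 does the job whenever invertible.
Answer: -96896/20565*e1 - 6668/6855*e2 + 1646/2285*e3 - 4519/1371*e4 - 88118/20565*e5


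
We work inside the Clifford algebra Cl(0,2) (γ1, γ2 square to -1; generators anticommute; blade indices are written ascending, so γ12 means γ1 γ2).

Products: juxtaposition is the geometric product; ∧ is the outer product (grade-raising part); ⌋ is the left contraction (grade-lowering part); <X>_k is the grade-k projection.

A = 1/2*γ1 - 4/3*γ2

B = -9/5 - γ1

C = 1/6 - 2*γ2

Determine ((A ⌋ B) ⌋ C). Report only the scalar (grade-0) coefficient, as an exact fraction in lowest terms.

step 1: 1/2
step 2: 1/12 - γ2
Answer: 1/12


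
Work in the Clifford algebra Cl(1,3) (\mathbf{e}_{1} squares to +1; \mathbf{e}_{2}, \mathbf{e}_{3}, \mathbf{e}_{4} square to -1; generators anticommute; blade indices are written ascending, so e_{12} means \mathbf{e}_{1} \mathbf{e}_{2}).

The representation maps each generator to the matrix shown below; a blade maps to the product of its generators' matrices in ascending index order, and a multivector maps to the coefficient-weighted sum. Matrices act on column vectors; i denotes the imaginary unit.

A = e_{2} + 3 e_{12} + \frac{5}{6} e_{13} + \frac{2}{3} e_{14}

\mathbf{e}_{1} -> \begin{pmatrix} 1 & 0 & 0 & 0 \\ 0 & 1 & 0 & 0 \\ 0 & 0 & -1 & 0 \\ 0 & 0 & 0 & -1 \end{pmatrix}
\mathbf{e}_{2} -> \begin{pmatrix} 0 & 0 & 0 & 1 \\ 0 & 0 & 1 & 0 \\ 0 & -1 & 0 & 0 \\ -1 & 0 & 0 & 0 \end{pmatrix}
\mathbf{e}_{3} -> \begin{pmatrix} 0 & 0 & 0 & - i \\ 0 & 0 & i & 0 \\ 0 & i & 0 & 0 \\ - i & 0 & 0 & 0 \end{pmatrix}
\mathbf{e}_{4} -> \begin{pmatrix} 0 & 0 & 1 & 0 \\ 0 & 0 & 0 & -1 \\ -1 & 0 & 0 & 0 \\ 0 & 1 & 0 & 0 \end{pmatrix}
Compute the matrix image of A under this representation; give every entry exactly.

Bivector images (products of the table entries): rho(e_{12}) = rho(\mathbf{e}_{1})rho(\mathbf{e}_{2}) = \begin{pmatrix} 0 & 0 & 0 & 1 \\ 0 & 0 & 1 & 0 \\ 0 & 1 & 0 & 0 \\ 1 & 0 & 0 & 0 \end{pmatrix}; rho(e_{13}) = rho(\mathbf{e}_{1})rho(\mathbf{e}_{3}) = \begin{pmatrix} 0 & 0 & 0 & - i \\ 0 & 0 & i & 0 \\ 0 & - i & 0 & 0 \\ i & 0 & 0 & 0 \end{pmatrix}; rho(e_{14}) = rho(\mathbf{e}_{1})rho(\mathbf{e}_{4}) = \begin{pmatrix} 0 & 0 & 1 & 0 \\ 0 & 0 & 0 & -1 \\ 1 & 0 & 0 & 0 \\ 0 & -1 & 0 & 0 \end{pmatrix}.
M = (1)*rho(e_{2}) + (3)*rho(e_{12}) + (\frac{5}{6})*rho(e_{13}) + (\frac{2}{3})*rho(e_{14}), summed entrywise:
Answer: \begin{pmatrix} 0 & 0 & \frac{2}{3} & 4 - \frac{5 i}{6} \\ 0 & 0 & 4 + \frac{5 i}{6} & - \frac{2}{3} \\ \frac{2}{3} & 2 - \frac{5 i}{6} & 0 & 0 \\ 2 + \frac{5 i}{6} & - \frac{2}{3} & 0 & 0 \end{pmatrix}


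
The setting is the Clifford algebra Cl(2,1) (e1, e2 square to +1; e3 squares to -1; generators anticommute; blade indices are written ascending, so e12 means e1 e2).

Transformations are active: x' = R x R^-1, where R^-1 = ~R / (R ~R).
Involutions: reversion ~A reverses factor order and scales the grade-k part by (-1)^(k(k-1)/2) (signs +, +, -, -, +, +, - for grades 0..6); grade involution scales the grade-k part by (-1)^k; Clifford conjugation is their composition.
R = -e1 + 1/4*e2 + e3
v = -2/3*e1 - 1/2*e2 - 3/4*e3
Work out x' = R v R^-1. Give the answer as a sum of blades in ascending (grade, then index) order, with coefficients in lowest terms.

~R = -e1 + 1/4*e2 + e3, and R ~R = 1/16, so R^-1 = ~R / (1/16).
R v = 31/24 + 2/3*e12 + 17/12*e13 + 5/16*e23
Answer: -122/3*e1 + 65/6*e2 + 505/12*e3


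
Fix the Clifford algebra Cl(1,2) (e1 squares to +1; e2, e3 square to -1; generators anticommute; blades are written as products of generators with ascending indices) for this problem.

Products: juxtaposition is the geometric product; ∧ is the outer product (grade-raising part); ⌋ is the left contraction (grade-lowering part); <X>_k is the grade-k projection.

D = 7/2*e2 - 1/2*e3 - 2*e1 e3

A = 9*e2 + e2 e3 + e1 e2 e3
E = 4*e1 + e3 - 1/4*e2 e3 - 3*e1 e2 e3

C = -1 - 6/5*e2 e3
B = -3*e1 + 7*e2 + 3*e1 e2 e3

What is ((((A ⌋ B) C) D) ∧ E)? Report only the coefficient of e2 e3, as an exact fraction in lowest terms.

step 1: -66 - 3*e1 + 27*e1 e3
step 2: 66 + 3*e1 - 162/5*e1 e2 - 27*e1 e3 + 396/5*e2 e3 + 18/5*e1 e2 e3
step 3: 54 + 999/10*e1 + 1389/5*e2 + 1191/5*e3 + 1707/10*e1 e2 - 1209/10*e1 e3 - 324/5*e2 e3 + 1107/10*e1 e2 e3
step 4: 216*e1 + 54*e3 - 5556/5*e1 e2 - 8529/10*e1 e3 + 2643/10*e2 e3 - 11019/40*e1 e2 e3
Answer: 2643/10


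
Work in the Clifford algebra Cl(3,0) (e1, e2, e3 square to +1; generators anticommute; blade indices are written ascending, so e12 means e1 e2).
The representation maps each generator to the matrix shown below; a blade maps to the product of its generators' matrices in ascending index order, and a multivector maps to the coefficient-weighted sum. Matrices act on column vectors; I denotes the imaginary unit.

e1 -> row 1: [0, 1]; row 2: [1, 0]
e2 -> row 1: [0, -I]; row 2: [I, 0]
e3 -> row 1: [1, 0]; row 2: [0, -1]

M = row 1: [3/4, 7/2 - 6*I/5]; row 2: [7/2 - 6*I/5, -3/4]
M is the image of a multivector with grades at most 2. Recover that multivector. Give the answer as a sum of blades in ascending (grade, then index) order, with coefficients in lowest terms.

Method: 1, rho(e1), rho(e2), rho(e3) form a trace-orthogonal basis of the 2x2 complex matrices (tr(X Y) = 2 if X = Y, else 0), so M = m0*1 + m1*rho(e1) + m2*rho(e2) + m3*rho(e3) with m0 = tr(M)/2 = 0, m1 = tr(M rho(e1))/2 = 7/2 - 6*I/5, m2 = tr(M rho(e2))/2 = 0, m3 = tr(M rho(e3))/2 = 3/4.
Multiplying table entries, the bivector images are rho(e12) = I*rho(e3), rho(e13) = -I*rho(e2), rho(e23) = I*rho(e1); with real blade coefficients the real parts of m0..m3 are the coefficients of 1, e1, e2, e3 and the imaginary parts give the bivectors (e23: Im m1, e13: -Im m2, e12: Im m3).
Answer: 7/2*e1 + 3/4*e3 - 6/5*e23


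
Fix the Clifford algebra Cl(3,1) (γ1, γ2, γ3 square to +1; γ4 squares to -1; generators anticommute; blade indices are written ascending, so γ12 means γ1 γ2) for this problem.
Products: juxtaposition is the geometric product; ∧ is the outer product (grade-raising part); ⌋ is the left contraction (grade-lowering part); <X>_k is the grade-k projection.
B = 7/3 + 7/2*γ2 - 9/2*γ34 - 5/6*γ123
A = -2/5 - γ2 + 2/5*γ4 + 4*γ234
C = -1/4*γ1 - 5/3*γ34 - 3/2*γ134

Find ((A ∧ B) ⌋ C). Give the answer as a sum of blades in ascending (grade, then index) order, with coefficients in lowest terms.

step 1: -14/15 - 56/15*γ2 + 14/15*γ4 - 7/5*γ24 + 9/5*γ34 + 1/3*γ123 + 83/6*γ234 + 1/3*γ1234
step 2: -3 - 37/15*γ1 - 14/9*γ3 + 7/5*γ13 + 14/9*γ34 + 7/5*γ134
Answer: -3 - 37/15*γ1 - 14/9*γ3 + 7/5*γ13 + 14/9*γ34 + 7/5*γ134


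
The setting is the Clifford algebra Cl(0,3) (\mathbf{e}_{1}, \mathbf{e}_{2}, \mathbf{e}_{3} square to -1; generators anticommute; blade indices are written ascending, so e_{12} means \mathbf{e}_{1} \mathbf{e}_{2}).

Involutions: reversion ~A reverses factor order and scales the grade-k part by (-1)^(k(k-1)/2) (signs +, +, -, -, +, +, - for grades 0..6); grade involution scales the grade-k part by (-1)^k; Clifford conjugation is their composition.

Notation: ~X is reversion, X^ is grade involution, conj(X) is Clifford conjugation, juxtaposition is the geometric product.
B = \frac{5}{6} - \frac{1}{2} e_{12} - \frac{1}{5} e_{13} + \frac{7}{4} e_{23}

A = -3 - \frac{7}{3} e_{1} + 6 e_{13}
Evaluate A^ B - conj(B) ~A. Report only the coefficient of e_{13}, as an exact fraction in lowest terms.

first term: -\frac{13}{10} + \frac{35}{18} e_{1} + \frac{7}{6} e_{2} + \frac{7}{15} e_{3} + 12 e_{12} + \frac{28}{5} e_{13} - \frac{9}{4} e_{23} + \frac{49}{12} e_{123}
second term: -\frac{13}{10} - \frac{35}{18} e_{1} - \frac{7}{6} e_{2} - \frac{7}{15} e_{3} - 12 e_{12} - \frac{28}{5} e_{13} + \frac{9}{4} e_{23} + \frac{49}{12} e_{123}
Answer: \frac{56}{5}


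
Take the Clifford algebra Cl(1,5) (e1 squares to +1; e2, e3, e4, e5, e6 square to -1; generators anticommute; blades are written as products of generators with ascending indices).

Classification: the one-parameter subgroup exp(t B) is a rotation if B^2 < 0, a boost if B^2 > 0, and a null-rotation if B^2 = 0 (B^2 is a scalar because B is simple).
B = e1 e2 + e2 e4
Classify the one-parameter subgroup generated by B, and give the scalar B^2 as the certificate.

B^2 term by term: the squares give (1)^2*(e1 e2)^2 + (1)^2*(e2 e4)^2 = 1*(+1) + 1*(-1) = 0 (each basis 2-blade squares to minus the product of its generators' squares); cross terms between blades sharing an index anticommute and cancel. So B^2 = 0.
Answer: null-rotation, certificate B^2 = 0. Check the certificate: B^2 = 0, and that sign is decisive whatever form B takes.


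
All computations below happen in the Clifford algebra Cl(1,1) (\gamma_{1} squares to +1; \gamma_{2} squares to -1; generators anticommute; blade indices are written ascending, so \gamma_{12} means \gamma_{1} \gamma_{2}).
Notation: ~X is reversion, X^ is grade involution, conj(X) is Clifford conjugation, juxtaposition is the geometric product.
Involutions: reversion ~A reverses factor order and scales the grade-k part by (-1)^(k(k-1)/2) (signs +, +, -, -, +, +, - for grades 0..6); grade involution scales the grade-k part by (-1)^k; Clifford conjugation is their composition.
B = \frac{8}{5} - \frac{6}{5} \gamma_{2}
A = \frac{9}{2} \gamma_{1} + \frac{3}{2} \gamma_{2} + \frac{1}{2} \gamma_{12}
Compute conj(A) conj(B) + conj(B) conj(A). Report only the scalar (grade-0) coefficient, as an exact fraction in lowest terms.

first term: \frac{9}{5} - \frac{33}{5} \gamma_{1} - \frac{12}{5} \gamma_{2} - \frac{31}{5} \gamma_{12}
second term: \frac{9}{5} - \frac{39}{5} \gamma_{1} - \frac{12}{5} \gamma_{2} + \frac{23}{5} \gamma_{12}
Answer: \frac{18}{5}


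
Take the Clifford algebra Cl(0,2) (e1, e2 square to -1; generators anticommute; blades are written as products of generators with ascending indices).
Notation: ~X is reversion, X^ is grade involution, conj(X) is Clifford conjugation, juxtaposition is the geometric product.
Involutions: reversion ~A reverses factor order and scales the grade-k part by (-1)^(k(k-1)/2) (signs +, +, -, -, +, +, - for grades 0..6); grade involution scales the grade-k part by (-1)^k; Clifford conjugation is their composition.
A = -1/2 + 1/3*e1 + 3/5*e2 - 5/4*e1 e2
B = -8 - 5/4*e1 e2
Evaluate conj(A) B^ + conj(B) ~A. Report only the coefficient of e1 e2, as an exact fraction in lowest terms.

first term: 89/16 + 41/12*e1 + 263/60*e2 - 75/8*e1 e2
second term: 39/16 - 41/12*e1 - 263/60*e2 - 85/8*e1 e2
Answer: -20


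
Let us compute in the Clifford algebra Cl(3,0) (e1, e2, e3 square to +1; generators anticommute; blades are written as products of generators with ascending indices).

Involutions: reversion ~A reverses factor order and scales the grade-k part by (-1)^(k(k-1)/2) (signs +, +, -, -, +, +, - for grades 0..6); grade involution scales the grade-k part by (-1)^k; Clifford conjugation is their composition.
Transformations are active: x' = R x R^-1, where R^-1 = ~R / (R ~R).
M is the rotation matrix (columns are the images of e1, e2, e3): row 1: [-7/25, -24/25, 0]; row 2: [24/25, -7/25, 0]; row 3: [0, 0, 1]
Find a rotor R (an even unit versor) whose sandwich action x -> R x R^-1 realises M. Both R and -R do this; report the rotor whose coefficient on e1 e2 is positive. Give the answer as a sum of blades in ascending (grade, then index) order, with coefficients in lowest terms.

Method: write R = a + b12*e1 e2 + b13*e1 e3 + b23*e2 e3 with a^2 + b12^2 + b13^2 + b23^2 = 1 (so R^-1 = ~R). Expanding the columns R e_j ~R gives tr M = 4a^2 - 1 and, from the antisymmetric part, M21 - M12 = -4a*b12, M13 - M31 = 4a*b13, M32 - M23 = -4a*b23.
Here tr M = 11/25, so a^2 = (1 + tr M)/4 = 9/25 and a = ±3/5. Taking a = 3/5: M21 - M12 = 48/25, M13 - M31 = 0, M32 - M23 = 0, giving b12 = -4/5, b13 = 0, b23 = 0, i.e. R = 3/5 - 4/5*e1 e2.
Its e1 e2 coefficient is negative, so report the other preimage -R.
Answer: -3/5 + 4/5*e1 e2. Why the constraint matters: R and -R act identically through the sandwich — M has trace 11/25 either way — so only the sign condition on e1 e2 picks one of the two preimages.
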